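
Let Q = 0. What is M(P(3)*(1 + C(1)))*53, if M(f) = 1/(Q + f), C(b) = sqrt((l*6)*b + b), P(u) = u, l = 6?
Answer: -53/108 + 53*sqrt(37)/108 ≈ 2.4943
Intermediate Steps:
C(b) = sqrt(37)*sqrt(b) (C(b) = sqrt((6*6)*b + b) = sqrt(36*b + b) = sqrt(37*b) = sqrt(37)*sqrt(b))
M(f) = 1/f (M(f) = 1/(0 + f) = 1/f)
M(P(3)*(1 + C(1)))*53 = 53/(3*(1 + sqrt(37)*sqrt(1))) = 53/(3*(1 + sqrt(37)*1)) = 53/(3*(1 + sqrt(37))) = 53/(3 + 3*sqrt(37))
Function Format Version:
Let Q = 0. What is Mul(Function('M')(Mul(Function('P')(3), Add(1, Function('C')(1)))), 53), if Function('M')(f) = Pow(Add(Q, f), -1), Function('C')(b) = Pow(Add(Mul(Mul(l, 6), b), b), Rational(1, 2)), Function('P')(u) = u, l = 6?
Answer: Add(Rational(-53, 108), Mul(Rational(53, 108), Pow(37, Rational(1, 2)))) ≈ 2.4943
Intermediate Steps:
Function('C')(b) = Mul(Pow(37, Rational(1, 2)), Pow(b, Rational(1, 2))) (Function('C')(b) = Pow(Add(Mul(Mul(6, 6), b), b), Rational(1, 2)) = Pow(Add(Mul(36, b), b), Rational(1, 2)) = Pow(Mul(37, b), Rational(1, 2)) = Mul(Pow(37, Rational(1, 2)), Pow(b, Rational(1, 2))))
Function('M')(f) = Pow(f, -1) (Function('M')(f) = Pow(Add(0, f), -1) = Pow(f, -1))
Mul(Function('M')(Mul(Function('P')(3), Add(1, Function('C')(1)))), 53) = Mul(Pow(Mul(3, Add(1, Mul(Pow(37, Rational(1, 2)), Pow(1, Rational(1, 2))))), -1), 53) = Mul(Pow(Mul(3, Add(1, Mul(Pow(37, Rational(1, 2)), 1))), -1), 53) = Mul(Pow(Mul(3, Add(1, Pow(37, Rational(1, 2)))), -1), 53) = Mul(Pow(Add(3, Mul(3, Pow(37, Rational(1, 2)))), -1), 53) = Mul(53, Pow(Add(3, Mul(3, Pow(37, Rational(1, 2)))), -1))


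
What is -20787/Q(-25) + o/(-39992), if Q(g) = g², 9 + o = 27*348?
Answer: -837180579/24995000 ≈ -33.494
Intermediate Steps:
o = 9387 (o = -9 + 27*348 = -9 + 9396 = 9387)
-20787/Q(-25) + o/(-39992) = -20787/((-25)²) + 9387/(-39992) = -20787/625 + 9387*(-1/39992) = -20787*1/625 - 9387/39992 = -20787/625 - 9387/39992 = -837180579/24995000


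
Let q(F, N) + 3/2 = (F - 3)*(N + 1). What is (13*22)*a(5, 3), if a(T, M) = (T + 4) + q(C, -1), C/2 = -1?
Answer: 2145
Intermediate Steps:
C = -2 (C = 2*(-1) = -2)
q(F, N) = -3/2 + (1 + N)*(-3 + F) (q(F, N) = -3/2 + (F - 3)*(N + 1) = -3/2 + (-3 + F)*(1 + N) = -3/2 + (1 + N)*(-3 + F))
a(T, M) = 5/2 + T (a(T, M) = (T + 4) + (-9/2 - 2 - 3*(-1) - 2*(-1)) = (4 + T) + (-9/2 - 2 + 3 + 2) = (4 + T) - 3/2 = 5/2 + T)
(13*22)*a(5, 3) = (13*22)*(5/2 + 5) = 286*(15/2) = 2145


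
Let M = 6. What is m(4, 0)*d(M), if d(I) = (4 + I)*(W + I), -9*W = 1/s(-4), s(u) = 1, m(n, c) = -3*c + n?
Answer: 2120/9 ≈ 235.56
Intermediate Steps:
m(n, c) = n - 3*c
W = -⅑ (W = -⅑/1 = -⅑*1 = -⅑ ≈ -0.11111)
d(I) = (4 + I)*(-⅑ + I)
m(4, 0)*d(M) = (4 - 3*0)*(-4/9 + 6² + (35/9)*6) = (4 + 0)*(-4/9 + 36 + 70/3) = 4*(530/9) = 2120/9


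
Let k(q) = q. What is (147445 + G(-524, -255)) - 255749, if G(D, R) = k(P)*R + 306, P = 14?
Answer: -111568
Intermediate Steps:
G(D, R) = 306 + 14*R (G(D, R) = 14*R + 306 = 306 + 14*R)
(147445 + G(-524, -255)) - 255749 = (147445 + (306 + 14*(-255))) - 255749 = (147445 + (306 - 3570)) - 255749 = (147445 - 3264) - 255749 = 144181 - 255749 = -111568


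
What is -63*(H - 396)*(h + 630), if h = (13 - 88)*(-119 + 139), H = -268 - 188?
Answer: -46698120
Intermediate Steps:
H = -456
h = -1500 (h = -75*20 = -1500)
-63*(H - 396)*(h + 630) = -63*(-456 - 396)*(-1500 + 630) = -(-53676)*(-870) = -63*741240 = -46698120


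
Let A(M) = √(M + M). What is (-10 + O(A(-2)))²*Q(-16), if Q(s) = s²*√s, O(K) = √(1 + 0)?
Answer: 82944*I ≈ 82944.0*I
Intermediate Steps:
A(M) = √2*√M (A(M) = √(2*M) = √2*√M)
O(K) = 1 (O(K) = √1 = 1)
Q(s) = s^(5/2)
(-10 + O(A(-2)))²*Q(-16) = (-10 + 1)²*(-16)^(5/2) = (-9)²*(1024*I) = 81*(1024*I) = 82944*I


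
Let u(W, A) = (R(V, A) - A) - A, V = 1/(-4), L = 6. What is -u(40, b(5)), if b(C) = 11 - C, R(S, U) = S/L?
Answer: 289/24 ≈ 12.042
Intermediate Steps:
V = -¼ ≈ -0.25000
R(S, U) = S/6
u(W, A) = -1/24 - 2*A (u(W, A) = ((⅙)*(-¼) - A) - A = (-1/24 - A) - A = -1/24 - 2*A)
-u(40, b(5)) = -(-1/24 - 2*(11 - 1*5)) = -(-1/24 - 2*(11 - 5)) = -(-1/24 - 2*6) = -(-1/24 - 12) = -1*(-289/24) = 289/24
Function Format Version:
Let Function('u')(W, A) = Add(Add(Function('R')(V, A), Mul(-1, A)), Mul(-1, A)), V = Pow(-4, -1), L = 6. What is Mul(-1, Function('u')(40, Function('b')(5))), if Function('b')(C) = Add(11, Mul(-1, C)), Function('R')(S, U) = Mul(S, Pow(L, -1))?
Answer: Rational(289, 24) ≈ 12.042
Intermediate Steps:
V = Rational(-1, 4) ≈ -0.25000
Function('R')(S, U) = Mul(Rational(1, 6), S) (Function('R')(S, U) = Mul(S, Pow(6, -1)) = Mul(S, Rational(1, 6)) = Mul(Rational(1, 6), S))
Function('u')(W, A) = Add(Rational(-1, 24), Mul(-2, A)) (Function('u')(W, A) = Add(Add(Mul(Rational(1, 6), Rational(-1, 4)), Mul(-1, A)), Mul(-1, A)) = Add(Add(Rational(-1, 24), Mul(-1, A)), Mul(-1, A)) = Add(Rational(-1, 24), Mul(-2, A)))
Mul(-1, Function('u')(40, Function('b')(5))) = Mul(-1, Add(Rational(-1, 24), Mul(-2, Add(11, Mul(-1, 5))))) = Mul(-1, Add(Rational(-1, 24), Mul(-2, Add(11, -5)))) = Mul(-1, Add(Rational(-1, 24), Mul(-2, 6))) = Mul(-1, Add(Rational(-1, 24), -12)) = Mul(-1, Rational(-289, 24)) = Rational(289, 24)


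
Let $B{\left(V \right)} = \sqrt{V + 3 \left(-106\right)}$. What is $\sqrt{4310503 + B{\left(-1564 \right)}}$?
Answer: $\sqrt{4310503 + i \sqrt{1882}} \approx 2076.2 + 0.01 i$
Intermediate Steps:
$B{\left(V \right)} = \sqrt{-318 + V}$ ($B{\left(V \right)} = \sqrt{V - 318} = \sqrt{-318 + V}$)
$\sqrt{4310503 + B{\left(-1564 \right)}} = \sqrt{4310503 + \sqrt{-318 - 1564}} = \sqrt{4310503 + \sqrt{-1882}} = \sqrt{4310503 + i \sqrt{1882}}$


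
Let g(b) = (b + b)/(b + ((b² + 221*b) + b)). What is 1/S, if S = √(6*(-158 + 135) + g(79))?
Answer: -I*√3146387/20837 ≈ -0.085128*I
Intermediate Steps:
g(b) = 2*b/(b² + 223*b) (g(b) = (2*b)/(b + (b² + 222*b)) = (2*b)/(b² + 223*b) = 2*b/(b² + 223*b))
S = I*√3146387/151 (S = √(6*(-158 + 135) + 2/(223 + 79)) = √(6*(-23) + 2/302) = √(-138 + 2*(1/302)) = √(-138 + 1/151) = √(-20837/151) = I*√3146387/151 ≈ 11.747*I)
1/S = 1/(I*√3146387/151) = -I*√3146387/20837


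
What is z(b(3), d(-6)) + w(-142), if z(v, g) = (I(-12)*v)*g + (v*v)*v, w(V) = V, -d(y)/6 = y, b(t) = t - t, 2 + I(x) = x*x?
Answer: -142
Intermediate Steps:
I(x) = -2 + x² (I(x) = -2 + x*x = -2 + x²)
b(t) = 0
d(y) = -6*y
z(v, g) = v³ + 142*g*v (z(v, g) = ((-2 + (-12)²)*v)*g + (v*v)*v = ((-2 + 144)*v)*g + v²*v = (142*v)*g + v³ = 142*g*v + v³ = v³ + 142*g*v)
z(b(3), d(-6)) + w(-142) = 0*(0² + 142*(-6*(-6))) - 142 = 0*(0 + 142*36) - 142 = 0*(0 + 5112) - 142 = 0*5112 - 142 = 0 - 142 = -142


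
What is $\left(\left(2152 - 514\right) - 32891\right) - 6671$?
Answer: $-37924$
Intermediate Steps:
$\left(\left(2152 - 514\right) - 32891\right) - 6671 = \left(1638 - 32891\right) - 6671 = -31253 - 6671 = -37924$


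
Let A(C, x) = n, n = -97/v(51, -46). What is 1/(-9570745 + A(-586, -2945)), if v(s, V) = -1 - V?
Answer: -45/430683622 ≈ -1.0449e-7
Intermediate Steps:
n = -97/45 (n = -97/(-1 - 1*(-46)) = -97/(-1 + 46) = -97/45 ≈ -2.1556)
A(C, x) = -97/45
1/(-9570745 + A(-586, -2945)) = 1/(-9570745 - 97/45) = 1/(-430683622/45) = -45/430683622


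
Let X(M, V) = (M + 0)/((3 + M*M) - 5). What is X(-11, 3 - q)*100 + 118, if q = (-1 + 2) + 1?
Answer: 12942/119 ≈ 108.76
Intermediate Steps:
q = 2 (q = 1 + 1 = 2)
X(M, V) = M/(-2 + M**2) (X(M, V) = M/((3 + M**2) - 5) = M/(-2 + M**2))
X(-11, 3 - q)*100 + 118 = -11/(-2 + (-11)**2)*100 + 118 = -11/(-2 + 121)*100 + 118 = -11/119*100 + 118 = -1100/119 + 118 = 12942/119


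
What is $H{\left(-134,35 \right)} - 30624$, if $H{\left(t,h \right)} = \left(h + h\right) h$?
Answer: $-28174$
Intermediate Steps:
$H{\left(t,h \right)} = 2 h^{2}$ ($H{\left(t,h \right)} = 2 h h = 2 h^{2}$)
$H{\left(-134,35 \right)} - 30624 = 2 \cdot 35^{2} - 30624 = 2 \cdot 1225 - 30624 = 2450 - 30624 = -28174$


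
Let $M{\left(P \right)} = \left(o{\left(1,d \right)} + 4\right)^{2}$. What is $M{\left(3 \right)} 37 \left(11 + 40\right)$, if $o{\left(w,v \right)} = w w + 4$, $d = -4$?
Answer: $152847$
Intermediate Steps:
$o{\left(w,v \right)} = 4 + w^{2}$ ($o{\left(w,v \right)} = w^{2} + 4 = 4 + w^{2}$)
$M{\left(P \right)} = 81$ ($M{\left(P \right)} = \left(\left(4 + 1^{2}\right) + 4\right)^{2} = \left(\left(4 + 1\right) + 4\right)^{2} = \left(5 + 4\right)^{2} = 9^{2} = 81$)
$M{\left(3 \right)} 37 \left(11 + 40\right) = 81 \cdot 37 \left(11 + 40\right) = 81 \cdot 37 \cdot 51 = 81 \cdot 1887 = 152847$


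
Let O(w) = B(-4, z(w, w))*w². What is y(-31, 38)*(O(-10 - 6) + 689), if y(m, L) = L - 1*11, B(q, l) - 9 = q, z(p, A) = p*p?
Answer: 53163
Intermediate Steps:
z(p, A) = p²
B(q, l) = 9 + q
y(m, L) = -11 + L (y(m, L) = L - 11 = -11 + L)
O(w) = 5*w² (O(w) = (9 - 4)*w² = 5*w²)
y(-31, 38)*(O(-10 - 6) + 689) = (-11 + 38)*(5*(-10 - 6)² + 689) = 27*(5*(-16)² + 689) = 27*(5*256 + 689) = 27*(1280 + 689) = 27*1969 = 53163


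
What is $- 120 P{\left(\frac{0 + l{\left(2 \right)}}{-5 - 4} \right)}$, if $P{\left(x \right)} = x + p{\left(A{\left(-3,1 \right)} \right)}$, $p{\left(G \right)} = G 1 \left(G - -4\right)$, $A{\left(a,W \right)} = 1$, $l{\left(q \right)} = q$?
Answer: $- \frac{1720}{3} \approx -573.33$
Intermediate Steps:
$p{\left(G \right)} = G \left(4 + G\right)$ ($p{\left(G \right)} = G \left(G + 4\right) = G \left(4 + G\right)$)
$P{\left(x \right)} = 5 + x$ ($P{\left(x \right)} = x + 1 \left(4 + 1\right) = x + 1 \cdot 5 = x + 5 = 5 + x$)
$- 120 P{\left(\frac{0 + l{\left(2 \right)}}{-5 - 4} \right)} = - 120 \left(5 + \frac{0 + 2}{-5 - 4}\right) = - 120 \left(5 + \frac{2}{-9}\right) = - 120 \left(5 + 2 \left(- \frac{1}{9}\right)\right) = - 120 \left(5 - \frac{2}{9}\right) = \left(-120\right) \frac{43}{9} = - \frac{1720}{3}$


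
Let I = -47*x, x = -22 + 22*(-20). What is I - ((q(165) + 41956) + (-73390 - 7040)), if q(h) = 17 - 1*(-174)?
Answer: 59997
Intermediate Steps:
q(h) = 191 (q(h) = 17 + 174 = 191)
x = -462 (x = -22 - 440 = -462)
I = 21714 (I = -47*(-462) = 21714)
I - ((q(165) + 41956) + (-73390 - 7040)) = 21714 - ((191 + 41956) + (-73390 - 7040)) = 21714 - (42147 - 80430) = 21714 - 1*(-38283) = 21714 + 38283 = 59997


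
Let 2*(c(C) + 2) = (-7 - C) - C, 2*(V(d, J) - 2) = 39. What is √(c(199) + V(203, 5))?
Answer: I*√183 ≈ 13.528*I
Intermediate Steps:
V(d, J) = 43/2 (V(d, J) = 2 + (½)*39 = 2 + 39/2 = 43/2)
c(C) = -11/2 - C (c(C) = -2 + ((-7 - C) - C)/2 = -2 + (-7 - 2*C)/2 = -2 + (-7/2 - C) = -11/2 - C)
√(c(199) + V(203, 5)) = √((-11/2 - 1*199) + 43/2) = √((-11/2 - 199) + 43/2) = √(-409/2 + 43/2) = √(-183) = I*√183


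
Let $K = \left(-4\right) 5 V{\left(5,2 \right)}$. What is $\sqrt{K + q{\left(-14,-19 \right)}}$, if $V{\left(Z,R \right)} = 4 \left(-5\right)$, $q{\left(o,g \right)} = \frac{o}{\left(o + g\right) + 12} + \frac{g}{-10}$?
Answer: $\frac{\sqrt{362310}}{30} \approx 20.064$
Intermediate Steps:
$q{\left(o,g \right)} = - \frac{g}{10} + \frac{o}{12 + g + o}$ ($q{\left(o,g \right)} = \frac{o}{\left(g + o\right) + 12} + g \left(- \frac{1}{10}\right) = \frac{o}{12 + g + o} - \frac{g}{10} = - \frac{g}{10} + \frac{o}{12 + g + o}$)
$V{\left(Z,R \right)} = -20$
$K = 400$ ($K = \left(-4\right) 5 \left(-20\right) = \left(-20\right) \left(-20\right) = 400$)
$\sqrt{K + q{\left(-14,-19 \right)}} = \sqrt{400 + \frac{- \left(-19\right)^{2} - -228 + 10 \left(-14\right) - \left(-19\right) \left(-14\right)}{10 \left(12 - 19 - 14\right)}} = \sqrt{400 + \frac{\left(-1\right) 361 + 228 - 140 - 266}{10 \left(-21\right)}} = \sqrt{400 + \frac{1}{10} \left(- \frac{1}{21}\right) \left(-361 + 228 - 140 - 266\right)} = \sqrt{400 + \frac{1}{10} \left(- \frac{1}{21}\right) \left(-539\right)} = \sqrt{400 + \frac{77}{30}} = \sqrt{\frac{12077}{30}} = \frac{\sqrt{362310}}{30}$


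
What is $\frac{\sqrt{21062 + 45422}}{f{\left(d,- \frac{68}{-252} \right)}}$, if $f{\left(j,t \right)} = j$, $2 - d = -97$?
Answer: $\frac{2 \sqrt{16621}}{99} \approx 2.6045$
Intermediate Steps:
$d = 99$ ($d = 2 - -97 = 2 + 97 = 99$)
$\frac{\sqrt{21062 + 45422}}{f{\left(d,- \frac{68}{-252} \right)}} = \frac{\sqrt{21062 + 45422}}{99} = \sqrt{66484} \cdot \frac{1}{99} = 2 \sqrt{16621} \cdot \frac{1}{99} = \frac{2 \sqrt{16621}}{99}$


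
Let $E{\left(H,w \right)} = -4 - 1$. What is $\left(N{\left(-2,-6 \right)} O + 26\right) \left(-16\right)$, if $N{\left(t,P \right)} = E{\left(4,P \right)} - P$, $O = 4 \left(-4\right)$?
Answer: $-160$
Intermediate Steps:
$E{\left(H,w \right)} = -5$ ($E{\left(H,w \right)} = -4 - 1 = -5$)
$O = -16$
$N{\left(t,P \right)} = -5 - P$
$\left(N{\left(-2,-6 \right)} O + 26\right) \left(-16\right) = \left(\left(-5 - -6\right) \left(-16\right) + 26\right) \left(-16\right) = \left(\left(-5 + 6\right) \left(-16\right) + 26\right) \left(-16\right) = \left(1 \left(-16\right) + 26\right) \left(-16\right) = \left(-16 + 26\right) \left(-16\right) = 10 \left(-16\right) = -160$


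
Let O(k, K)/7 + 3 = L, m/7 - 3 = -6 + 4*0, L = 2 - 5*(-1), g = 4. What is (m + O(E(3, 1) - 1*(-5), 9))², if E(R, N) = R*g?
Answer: 49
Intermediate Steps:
E(R, N) = 4*R (E(R, N) = R*4 = 4*R)
L = 7 (L = 2 + 5 = 7)
m = -21 (m = 21 + 7*(-6 + 4*0) = 21 + 7*(-6 + 0) = 21 + 7*(-6) = 21 - 42 = -21)
O(k, K) = 28 (O(k, K) = -21 + 7*7 = -21 + 49 = 28)
(m + O(E(3, 1) - 1*(-5), 9))² = (-21 + 28)² = 7² = 49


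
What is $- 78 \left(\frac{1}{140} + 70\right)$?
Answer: $- \frac{382239}{70} \approx -5460.6$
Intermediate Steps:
$- 78 \left(\frac{1}{140} + 70\right) = \left(-78\right) \frac{9801}{140} = - \frac{382239}{70}$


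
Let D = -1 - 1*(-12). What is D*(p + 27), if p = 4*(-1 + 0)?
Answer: 253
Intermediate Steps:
p = -4 (p = 4*(-1) = -4)
D = 11 (D = -1 + 12 = 11)
D*(p + 27) = 11*(-4 + 27) = 11*23 = 253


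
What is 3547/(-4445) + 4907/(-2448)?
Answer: -30494671/10881360 ≈ -2.8025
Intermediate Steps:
3547/(-4445) + 4907/(-2448) = 3547*(-1/4445) + 4907*(-1/2448) = -3547/4445 - 4907/2448 = -30494671/10881360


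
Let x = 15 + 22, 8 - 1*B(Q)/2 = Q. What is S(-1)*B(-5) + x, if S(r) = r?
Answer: 11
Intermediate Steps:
B(Q) = 16 - 2*Q
x = 37
S(-1)*B(-5) + x = -(16 - 2*(-5)) + 37 = -(16 + 10) + 37 = -1*26 + 37 = -26 + 37 = 11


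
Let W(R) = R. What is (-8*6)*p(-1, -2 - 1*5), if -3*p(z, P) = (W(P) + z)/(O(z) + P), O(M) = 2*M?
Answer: 128/9 ≈ 14.222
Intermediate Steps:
p(z, P) = -(P + z)/(3*(P + 2*z)) (p(z, P) = -(P + z)/(3*(2*z + P)) = -(P + z)/(3*(P + 2*z)))
(-8*6)*p(-1, -2 - 1*5) = (-8*6)*((-(-2 - 1*5) - 1*(-1))/(3*((-2 - 1*5) + 2*(-1)))) = -16*(-(-2 - 5) + 1)/((-2 - 5) - 2) = -16*(-1*(-7) + 1)/(-7 - 2) = -16*(7 + 1)/(-9) = -16*(-1)*8/9 = -48*(-8/27) = 128/9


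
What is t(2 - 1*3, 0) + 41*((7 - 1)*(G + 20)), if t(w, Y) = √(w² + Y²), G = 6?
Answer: 6397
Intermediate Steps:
t(w, Y) = √(Y² + w²)
t(2 - 1*3, 0) + 41*((7 - 1)*(G + 20)) = √(0² + (2 - 1*3)²) + 41*((7 - 1)*(6 + 20)) = √(0 + (2 - 3)²) + 41*(6*26) = √(0 + (-1)²) + 41*156 = √(0 + 1) + 6396 = √1 + 6396 = 1 + 6396 = 6397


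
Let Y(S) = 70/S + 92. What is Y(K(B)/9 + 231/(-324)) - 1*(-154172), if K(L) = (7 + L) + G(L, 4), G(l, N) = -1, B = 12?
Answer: 21450256/139 ≈ 1.5432e+5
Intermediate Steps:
K(L) = 6 + L (K(L) = (7 + L) - 1 = 6 + L)
Y(S) = 92 + 70/S
Y(K(B)/9 + 231/(-324)) - 1*(-154172) = (92 + 70/((6 + 12)/9 + 231/(-324))) - 1*(-154172) = (92 + 70/(18*(⅑) + 231*(-1/324))) + 154172 = (92 + 70/(2 - 77/108)) + 154172 = (92 + 70/(139/108)) + 154172 = (92 + 70*(108/139)) + 154172 = (92 + 7560/139) + 154172 = 20348/139 + 154172 = 21450256/139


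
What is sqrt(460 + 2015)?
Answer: 15*sqrt(11) ≈ 49.749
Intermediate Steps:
sqrt(460 + 2015) = sqrt(2475) = 15*sqrt(11)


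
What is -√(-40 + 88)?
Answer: -4*√3 ≈ -6.9282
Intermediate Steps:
-√(-40 + 88) = -√48 = -4*√3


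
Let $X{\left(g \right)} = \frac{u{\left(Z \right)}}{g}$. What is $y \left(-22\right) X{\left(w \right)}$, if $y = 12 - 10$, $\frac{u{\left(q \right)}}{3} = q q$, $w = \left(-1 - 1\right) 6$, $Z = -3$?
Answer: $99$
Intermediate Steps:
$w = -12$ ($w = \left(-2\right) 6 = -12$)
$u{\left(q \right)} = 3 q^{2}$ ($u{\left(q \right)} = 3 q q = 3 q^{2}$)
$X{\left(g \right)} = \frac{27}{g}$ ($X{\left(g \right)} = \frac{3 \left(-3\right)^{2}}{g} = \frac{3 \cdot 9}{g} = \frac{27}{g}$)
$y = 2$
$y \left(-22\right) X{\left(w \right)} = 2 \left(-22\right) \frac{27}{-12} = - 44 \cdot 27 \left(- \frac{1}{12}\right) = \left(-44\right) \left(- \frac{9}{4}\right) = 99$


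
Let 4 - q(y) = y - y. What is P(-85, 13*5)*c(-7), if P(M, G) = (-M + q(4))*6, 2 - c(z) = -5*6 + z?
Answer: 20826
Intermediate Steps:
c(z) = 32 - z (c(z) = 2 - (-5*6 + z) = 2 - (-30 + z) = 2 + (30 - z) = 32 - z)
q(y) = 4 (q(y) = 4 - (y - y) = 4 - 1*0 = 4 + 0 = 4)
P(M, G) = 24 - 6*M (P(M, G) = (-M + 4)*6 = (4 - M)*6 = 24 - 6*M)
P(-85, 13*5)*c(-7) = (24 - 6*(-85))*(32 - 1*(-7)) = (24 + 510)*(32 + 7) = 534*39 = 20826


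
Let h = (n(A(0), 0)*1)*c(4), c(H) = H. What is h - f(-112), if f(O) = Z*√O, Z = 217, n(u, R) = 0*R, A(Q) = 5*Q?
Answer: -868*I*√7 ≈ -2296.5*I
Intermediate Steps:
n(u, R) = 0
f(O) = 217*√O
h = 0 (h = (0*1)*4 = 0*4 = 0)
h - f(-112) = 0 - 217*√(-112) = 0 - 217*4*I*√7 = 0 - 868*I*√7 = -868*I*√7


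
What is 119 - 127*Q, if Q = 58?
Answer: -7247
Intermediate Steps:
119 - 127*Q = 119 - 127*58 = 119 - 7366 = -7247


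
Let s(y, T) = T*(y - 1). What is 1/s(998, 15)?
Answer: 1/14955 ≈ 6.6867e-5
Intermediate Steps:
s(y, T) = T*(-1 + y)
1/s(998, 15) = 1/(15*(-1 + 998)) = 1/(15*997) = 1/14955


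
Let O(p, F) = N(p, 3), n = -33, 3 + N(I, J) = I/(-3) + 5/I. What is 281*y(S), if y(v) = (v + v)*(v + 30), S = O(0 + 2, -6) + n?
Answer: 1440125/18 ≈ 80007.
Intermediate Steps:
N(I, J) = -3 + 5/I - I/3 (N(I, J) = -3 + (I/(-3) + 5/I) = -3 + (I*(-1/3) + 5/I) = -3 + (-I/3 + 5/I) = -3 + (5/I - I/3) = -3 + 5/I - I/3)
O(p, F) = -3 + 5/p - p/3
S = -205/6 (S = (-3 + 5/(0 + 2) - (0 + 2)/3) - 33 = (-3 + 5/2 - 1/3*2) - 33 = (-3 + 5*(1/2) - 2/3) - 33 = (-3 + 5/2 - 2/3) - 33 = -7/6 - 33 = -205/6 ≈ -34.167)
y(v) = 2*v*(30 + v) (y(v) = (2*v)*(30 + v) = 2*v*(30 + v))
281*y(S) = 281*(2*(-205/6)*(30 - 205/6)) = 281*(2*(-205/6)*(-25/6)) = 281*(5125/18) = 1440125/18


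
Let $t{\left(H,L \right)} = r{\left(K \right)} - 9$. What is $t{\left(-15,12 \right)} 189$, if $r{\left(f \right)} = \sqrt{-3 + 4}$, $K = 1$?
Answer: $-1512$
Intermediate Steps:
$r{\left(f \right)} = 1$ ($r{\left(f \right)} = \sqrt{1} = 1$)
$t{\left(H,L \right)} = -8$ ($t{\left(H,L \right)} = 1 - 9 = -8$)
$t{\left(-15,12 \right)} 189 = \left(-8\right) 189 = -1512$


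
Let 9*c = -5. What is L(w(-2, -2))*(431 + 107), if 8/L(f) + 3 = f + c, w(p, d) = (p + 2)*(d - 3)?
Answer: -2421/2 ≈ -1210.5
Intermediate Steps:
c = -5/9 (c = (1/9)*(-5) = -5/9 ≈ -0.55556)
w(p, d) = (-3 + d)*(2 + p) (w(p, d) = (2 + p)*(-3 + d) = (-3 + d)*(2 + p))
L(f) = 8/(-32/9 + f) (L(f) = 8/(-3 + (f - 5/9)) = 8/(-3 + (-5/9 + f)) = 8/(-32/9 + f))
L(w(-2, -2))*(431 + 107) = (72/(-32 + 9*(-6 - 3*(-2) + 2*(-2) - 2*(-2))))*(431 + 107) = (72/(-32 + 9*(-6 + 6 - 4 + 4)))*538 = (72/(-32 + 9*0))*538 = (72/(-32 + 0))*538 = (72/(-32))*538 = (72*(-1/32))*538 = -9/4*538 = -2421/2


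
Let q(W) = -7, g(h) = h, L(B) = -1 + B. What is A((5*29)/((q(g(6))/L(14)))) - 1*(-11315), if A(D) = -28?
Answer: 11287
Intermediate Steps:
A((5*29)/((q(g(6))/L(14)))) - 1*(-11315) = -28 - 1*(-11315) = -28 + 11315 = 11287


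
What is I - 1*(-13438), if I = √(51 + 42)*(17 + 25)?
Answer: 13438 + 42*√93 ≈ 13843.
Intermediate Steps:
I = 42*√93 (I = √93*42 = 42*√93 ≈ 405.03)
I - 1*(-13438) = 42*√93 - 1*(-13438) = 42*√93 + 13438 = 13438 + 42*√93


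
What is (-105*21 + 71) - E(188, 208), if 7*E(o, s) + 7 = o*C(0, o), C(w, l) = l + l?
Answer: -85619/7 ≈ -12231.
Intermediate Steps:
C(w, l) = 2*l
E(o, s) = -1 + 2*o**2/7 (E(o, s) = -1 + (o*(2*o))/7 = -1 + (2*o**2)/7 = -1 + 2*o**2/7)
(-105*21 + 71) - E(188, 208) = (-105*21 + 71) - (-1 + (2/7)*188**2) = (-2205 + 71) - (-1 + (2/7)*35344) = -2134 - (-1 + 70688/7) = -2134 - 1*70681/7 = -2134 - 70681/7 = -85619/7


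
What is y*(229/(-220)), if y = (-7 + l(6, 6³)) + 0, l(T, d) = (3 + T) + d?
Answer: -24961/110 ≈ -226.92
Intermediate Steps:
l(T, d) = 3 + T + d
y = 218 (y = (-7 + (3 + 6 + 6³)) + 0 = (-7 + (3 + 6 + 216)) + 0 = (-7 + 225) + 0 = 218 + 0 = 218)
y*(229/(-220)) = 218*(229/(-220)) = 218*(229*(-1/220)) = 218*(-229/220) = -24961/110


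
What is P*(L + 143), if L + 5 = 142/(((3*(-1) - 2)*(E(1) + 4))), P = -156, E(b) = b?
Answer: -516048/25 ≈ -20642.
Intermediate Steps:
L = -267/25 (L = -5 + 142/(((3*(-1) - 2)*(1 + 4))) = -5 + 142/(((-3 - 2)*5)) = -5 + 142/((-5*5)) = -5 + 142/(-25) = -5 + 142*(-1/25) = -5 - 142/25 = -267/25 ≈ -10.680)
P*(L + 143) = -156*(-267/25 + 143) = -156*3308/25 = -516048/25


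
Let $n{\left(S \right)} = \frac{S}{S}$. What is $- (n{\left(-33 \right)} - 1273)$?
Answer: $1272$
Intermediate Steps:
$n{\left(S \right)} = 1$
$- (n{\left(-33 \right)} - 1273) = - (1 - 1273) = \left(-1\right) \left(-1272\right) = 1272$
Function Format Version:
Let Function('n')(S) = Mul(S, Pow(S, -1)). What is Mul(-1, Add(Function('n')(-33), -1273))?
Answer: 1272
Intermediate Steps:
Function('n')(S) = 1
Mul(-1, Add(Function('n')(-33), -1273)) = Mul(-1, Add(1, -1273)) = Mul(-1, -1272) = 1272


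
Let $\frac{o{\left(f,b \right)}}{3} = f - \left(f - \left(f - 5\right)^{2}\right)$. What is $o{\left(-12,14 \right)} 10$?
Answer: $8670$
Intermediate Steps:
$o{\left(f,b \right)} = 3 \left(-5 + f\right)^{2}$ ($o{\left(f,b \right)} = 3 \left(f - \left(f - \left(f - 5\right)^{2}\right)\right) = 3 \left(f - \left(f - \left(-5 + f\right)^{2}\right)\right) = 3 \left(-5 + f\right)^{2}$)
$o{\left(-12,14 \right)} 10 = 3 \left(-5 - 12\right)^{2} \cdot 10 = 3 \left(-17\right)^{2} \cdot 10 = 3 \cdot 289 \cdot 10 = 867 \cdot 10 = 8670$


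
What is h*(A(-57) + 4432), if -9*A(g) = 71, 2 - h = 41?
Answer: -517621/3 ≈ -1.7254e+5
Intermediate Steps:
h = -39 (h = 2 - 1*41 = 2 - 41 = -39)
A(g) = -71/9 (A(g) = -⅑*71 = -71/9)
h*(A(-57) + 4432) = -39*(-71/9 + 4432) = -39*39817/9 = -517621/3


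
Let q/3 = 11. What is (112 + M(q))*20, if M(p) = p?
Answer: 2900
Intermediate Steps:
q = 33 (q = 3*11 = 33)
(112 + M(q))*20 = (112 + 33)*20 = 145*20 = 2900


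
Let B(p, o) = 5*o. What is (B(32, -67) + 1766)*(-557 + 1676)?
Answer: 1601289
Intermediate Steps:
(B(32, -67) + 1766)*(-557 + 1676) = (5*(-67) + 1766)*(-557 + 1676) = (-335 + 1766)*1119 = 1431*1119 = 1601289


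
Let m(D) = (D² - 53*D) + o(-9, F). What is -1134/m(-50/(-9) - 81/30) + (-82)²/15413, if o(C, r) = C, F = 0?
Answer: 149863520684/19000237033 ≈ 7.8875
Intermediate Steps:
m(D) = -9 + D² - 53*D (m(D) = (D² - 53*D) - 9 = -9 + D² - 53*D)
-1134/m(-50/(-9) - 81/30) + (-82)²/15413 = -1134/(-9 + (-50/(-9) - 81/30)² - 53*(-50/(-9) - 81/30)) + (-82)²/15413 = -1134/(-9 + (-50*(-⅑) - 81*1/30)² - 53*(-50*(-⅑) - 81*1/30)) + 6724*(1/15413) = -1134/(-9 + (50/9 - 27/10)² - 53*(50/9 - 27/10)) + 6724/15413 = -1134/(-9 + (257/90)² - 53*257/90) + 6724/15413 = -1134/(-9 + 66049/8100 - 13621/90) + 6724/15413 = -1134/(-1232741/8100) + 6724/15413 = -1134*(-8100/1232741) + 6724/15413 = 9185400/1232741 + 6724/15413 = 149863520684/19000237033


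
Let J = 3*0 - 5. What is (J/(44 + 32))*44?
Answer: -55/19 ≈ -2.8947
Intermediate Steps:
J = -5 (J = 0 - 5 = -5)
(J/(44 + 32))*44 = -5/(44 + 32)*44 = -5/76*44 = -55/19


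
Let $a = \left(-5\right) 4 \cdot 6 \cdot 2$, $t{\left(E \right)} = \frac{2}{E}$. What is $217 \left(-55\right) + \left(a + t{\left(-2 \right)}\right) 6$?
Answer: $-13381$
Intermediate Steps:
$a = -240$ ($a = \left(-20\right) 6 \cdot 2 = \left(-120\right) 2 = -240$)
$217 \left(-55\right) + \left(a + t{\left(-2 \right)}\right) 6 = 217 \left(-55\right) + \left(-240 + \frac{2}{-2}\right) 6 = -11935 + \left(-240 + 2 \left(- \frac{1}{2}\right)\right) 6 = -11935 + \left(-240 - 1\right) 6 = -11935 - 1446 = -13381$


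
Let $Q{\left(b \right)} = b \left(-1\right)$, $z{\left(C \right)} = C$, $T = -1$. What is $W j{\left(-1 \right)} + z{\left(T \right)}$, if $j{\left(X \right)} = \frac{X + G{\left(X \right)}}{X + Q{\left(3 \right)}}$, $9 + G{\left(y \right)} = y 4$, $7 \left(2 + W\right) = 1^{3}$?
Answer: $- \frac{15}{2} \approx -7.5$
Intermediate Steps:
$W = - \frac{13}{7}$ ($W = -2 + \frac{1^{3}}{7} = -2 + \frac{1}{7} \cdot 1 = -2 + \frac{1}{7} = - \frac{13}{7} \approx -1.8571$)
$G{\left(y \right)} = -9 + 4 y$ ($G{\left(y \right)} = -9 + y 4 = -9 + 4 y$)
$Q{\left(b \right)} = - b$
$j{\left(X \right)} = \frac{-9 + 5 X}{-3 + X}$ ($j{\left(X \right)} = \frac{X + \left(-9 + 4 X\right)}{X - 3} = \frac{-9 + 5 X}{X - 3} = \frac{-9 + 5 X}{-3 + X}$)
$W j{\left(-1 \right)} + z{\left(T \right)} = - \frac{13 \frac{-9 + 5 \left(-1\right)}{-3 - 1}}{7} - 1 = - \frac{13 \frac{-9 - 5}{-4}}{7} - 1 = - \frac{13 \left(\left(- \frac{1}{4}\right) \left(-14\right)\right)}{7} - 1 = \left(- \frac{13}{7}\right) \frac{7}{2} - 1 = - \frac{13}{2} - 1 = - \frac{15}{2}$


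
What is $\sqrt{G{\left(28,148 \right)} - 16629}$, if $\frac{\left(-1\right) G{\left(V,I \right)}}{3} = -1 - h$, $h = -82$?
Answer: $2 i \sqrt{4218} \approx 129.89 i$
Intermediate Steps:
$G{\left(V,I \right)} = -243$ ($G{\left(V,I \right)} = - 3 \left(-1 - -82\right) = - 3 \left(-1 + 82\right) = \left(-3\right) 81 = -243$)
$\sqrt{G{\left(28,148 \right)} - 16629} = \sqrt{-243 - 16629} = \sqrt{-16872} = 2 i \sqrt{4218}$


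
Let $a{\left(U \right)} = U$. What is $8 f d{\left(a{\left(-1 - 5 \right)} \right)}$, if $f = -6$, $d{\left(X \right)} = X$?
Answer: $288$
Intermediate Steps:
$8 f d{\left(a{\left(-1 - 5 \right)} \right)} = 8 \left(-6\right) \left(-1 - 5\right) = \left(-48\right) \left(-6\right) = 288$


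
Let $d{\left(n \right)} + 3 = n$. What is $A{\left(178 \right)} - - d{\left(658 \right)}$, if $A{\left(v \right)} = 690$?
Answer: $1345$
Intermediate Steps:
$d{\left(n \right)} = -3 + n$
$A{\left(178 \right)} - - d{\left(658 \right)} = 690 - - (-3 + 658) = 690 - \left(-1\right) 655 = 690 - -655 = 690 + 655 = 1345$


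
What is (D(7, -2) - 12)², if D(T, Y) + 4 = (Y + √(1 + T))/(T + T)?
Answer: (113 - √2)²/49 ≈ 254.11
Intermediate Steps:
D(T, Y) = -4 + (Y + √(1 + T))/(2*T) (D(T, Y) = -4 + (Y + √(1 + T))/(T + T) = -4 + (Y + √(1 + T))/((2*T)) = -4 + (Y + √(1 + T))*(1/(2*T)) = -4 + (Y + √(1 + T))/(2*T))
(D(7, -2) - 12)² = ((½)*(-2 + √(1 + 7) - 8*7)/7 - 12)² = ((½)*(⅐)*(-2 + √8 - 56) - 12)² = ((½)*(⅐)*(-2 + 2*√2 - 56) - 12)² = ((½)*(⅐)*(-58 + 2*√2) - 12)² = ((-29/7 + √2/7) - 12)² = (-113/7 + √2/7)²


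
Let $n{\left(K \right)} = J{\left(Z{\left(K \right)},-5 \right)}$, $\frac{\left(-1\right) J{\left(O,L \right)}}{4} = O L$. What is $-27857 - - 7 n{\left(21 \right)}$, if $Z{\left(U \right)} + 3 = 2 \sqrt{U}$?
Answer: $-28277 + 280 \sqrt{21} \approx -26994.0$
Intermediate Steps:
$Z{\left(U \right)} = -3 + 2 \sqrt{U}$
$J{\left(O,L \right)} = - 4 L O$ ($J{\left(O,L \right)} = - 4 O L = - 4 L O$)
$n{\left(K \right)} = -60 + 40 \sqrt{K}$ ($n{\left(K \right)} = \left(-4\right) \left(-5\right) \left(-3 + 2 \sqrt{K}\right) = -60 + 40 \sqrt{K}$)
$-27857 - - 7 n{\left(21 \right)} = -27857 - - 7 \left(-60 + 40 \sqrt{21}\right) = -27857 - \left(420 - 280 \sqrt{21}\right) = -28277 + 280 \sqrt{21}$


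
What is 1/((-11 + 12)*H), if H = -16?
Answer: -1/16 ≈ -0.062500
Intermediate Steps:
1/((-11 + 12)*H) = 1/((-11 + 12)*(-16)) = 1/(1*(-16)) = 1/(-16) = -1/16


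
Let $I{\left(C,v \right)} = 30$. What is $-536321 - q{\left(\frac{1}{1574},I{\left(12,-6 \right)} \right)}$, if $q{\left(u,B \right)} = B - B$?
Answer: $-536321$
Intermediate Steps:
$q{\left(u,B \right)} = 0$
$-536321 - q{\left(\frac{1}{1574},I{\left(12,-6 \right)} \right)} = -536321 - 0 = -536321 + 0 = -536321$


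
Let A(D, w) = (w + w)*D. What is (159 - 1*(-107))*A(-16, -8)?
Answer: 68096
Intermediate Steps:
A(D, w) = 2*D*w (A(D, w) = (2*w)*D = 2*D*w)
(159 - 1*(-107))*A(-16, -8) = (159 - 1*(-107))*(2*(-16)*(-8)) = (159 + 107)*256 = 266*256 = 68096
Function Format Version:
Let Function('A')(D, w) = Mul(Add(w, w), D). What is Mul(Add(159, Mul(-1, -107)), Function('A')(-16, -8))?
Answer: 68096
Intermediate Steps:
Function('A')(D, w) = Mul(2, D, w) (Function('A')(D, w) = Mul(Mul(2, w), D) = Mul(2, D, w))
Mul(Add(159, Mul(-1, -107)), Function('A')(-16, -8)) = Mul(Add(159, Mul(-1, -107)), Mul(2, -16, -8)) = Mul(Add(159, 107), 256) = Mul(266, 256) = 68096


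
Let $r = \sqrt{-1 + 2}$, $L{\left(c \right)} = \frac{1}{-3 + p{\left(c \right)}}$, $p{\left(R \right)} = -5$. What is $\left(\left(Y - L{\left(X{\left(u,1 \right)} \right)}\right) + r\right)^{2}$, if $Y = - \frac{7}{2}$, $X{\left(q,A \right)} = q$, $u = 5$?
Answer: $\frac{361}{64} \approx 5.6406$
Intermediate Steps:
$Y = - \frac{7}{2}$ ($Y = \left(-7\right) \frac{1}{2} = - \frac{7}{2} \approx -3.5$)
$L{\left(c \right)} = - \frac{1}{8}$ ($L{\left(c \right)} = \frac{1}{-3 - 5} = \frac{1}{-8} = - \frac{1}{8}$)
$r = 1$ ($r = \sqrt{1} = 1$)
$\left(\left(Y - L{\left(X{\left(u,1 \right)} \right)}\right) + r\right)^{2} = \left(\left(- \frac{7}{2} - - \frac{1}{8}\right) + 1\right)^{2} = \left(\left(- \frac{7}{2} + \frac{1}{8}\right) + 1\right)^{2} = \left(- \frac{27}{8} + 1\right)^{2} = \left(- \frac{19}{8}\right)^{2} = \frac{361}{64}$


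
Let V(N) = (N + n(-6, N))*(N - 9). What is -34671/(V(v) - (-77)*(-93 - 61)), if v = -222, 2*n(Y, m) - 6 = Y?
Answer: -4953/5632 ≈ -0.87944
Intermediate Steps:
n(Y, m) = 3 + Y/2
V(N) = N*(-9 + N) (V(N) = (N + (3 + (1/2)*(-6)))*(N - 9) = (N + (3 - 3))*(-9 + N) = (N + 0)*(-9 + N) = N*(-9 + N))
-34671/(V(v) - (-77)*(-93 - 61)) = -34671/(-222*(-9 - 222) - (-77)*(-93 - 61)) = -34671/(-222*(-231) - (-77)*(-154)) = -34671/(51282 - 1*11858) = -34671/(51282 - 11858) = -34671/39424 = -34671*1/39424 = -4953/5632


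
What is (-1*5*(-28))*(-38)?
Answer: -5320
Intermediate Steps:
(-1*5*(-28))*(-38) = -5*(-28)*(-38) = 140*(-38) = -5320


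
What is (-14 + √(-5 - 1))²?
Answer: (14 - I*√6)² ≈ 190.0 - 68.586*I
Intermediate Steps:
(-14 + √(-5 - 1))² = (-14 + √(-6))² = (-14 + I*√6)²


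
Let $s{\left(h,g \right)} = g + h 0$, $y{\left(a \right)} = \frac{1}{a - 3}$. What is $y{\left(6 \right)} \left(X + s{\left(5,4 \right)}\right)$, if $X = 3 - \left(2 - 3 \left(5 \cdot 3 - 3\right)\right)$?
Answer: $\frac{41}{3} \approx 13.667$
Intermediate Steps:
$y{\left(a \right)} = \frac{1}{-3 + a}$
$s{\left(h,g \right)} = g$ ($s{\left(h,g \right)} = g + 0 = g$)
$X = 37$ ($X = 3 - \left(2 - 3 \left(15 - 3\right)\right) = 3 + \left(-2 + 3 \cdot 12\right) = 3 + \left(-2 + 36\right) = 3 + 34 = 37$)
$y{\left(6 \right)} \left(X + s{\left(5,4 \right)}\right) = \frac{37 + 4}{-3 + 6} = \frac{1}{3} \cdot 41 = \frac{41}{3}$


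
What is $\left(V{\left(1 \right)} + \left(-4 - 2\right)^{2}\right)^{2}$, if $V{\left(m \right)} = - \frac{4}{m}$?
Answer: $1024$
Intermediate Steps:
$\left(V{\left(1 \right)} + \left(-4 - 2\right)^{2}\right)^{2} = \left(- \frac{4}{1} + \left(-4 - 2\right)^{2}\right)^{2} = \left(\left(-4\right) 1 + \left(-6\right)^{2}\right)^{2} = \left(-4 + 36\right)^{2} = 32^{2} = 1024$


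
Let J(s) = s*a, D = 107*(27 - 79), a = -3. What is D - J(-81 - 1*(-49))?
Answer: -5660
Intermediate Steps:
D = -5564 (D = 107*(-52) = -5564)
J(s) = -3*s (J(s) = s*(-3) = -3*s)
D - J(-81 - 1*(-49)) = -5564 - (-3)*(-81 - 1*(-49)) = -5564 - (-3)*(-81 + 49) = -5564 - (-3)*(-32) = -5564 - 1*96 = -5564 - 96 = -5660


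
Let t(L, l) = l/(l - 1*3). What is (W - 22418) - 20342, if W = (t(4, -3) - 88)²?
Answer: -140415/4 ≈ -35104.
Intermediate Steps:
t(L, l) = l/(-3 + l) (t(L, l) = l/(l - 3) = l/(-3 + l))
W = 30625/4 (W = (-3/(-3 - 3) - 88)² = (-3/(-6) - 88)² = (-3*(-⅙) - 88)² = (½ - 88)² = (-175/2)² = 30625/4 ≈ 7656.3)
(W - 22418) - 20342 = (30625/4 - 22418) - 20342 = -59047/4 - 20342 = -140415/4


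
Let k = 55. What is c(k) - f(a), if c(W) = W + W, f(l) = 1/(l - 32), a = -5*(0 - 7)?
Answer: 329/3 ≈ 109.67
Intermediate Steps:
a = 35 (a = -5*(-7) = 35)
f(l) = 1/(-32 + l)
c(W) = 2*W
c(k) - f(a) = 2*55 - 1/(-32 + 35) = 110 - 1/3 = 110 - 1*⅓ = 110 - ⅓ = 329/3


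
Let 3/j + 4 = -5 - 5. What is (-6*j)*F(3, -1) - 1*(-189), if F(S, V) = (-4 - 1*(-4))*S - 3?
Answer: 1296/7 ≈ 185.14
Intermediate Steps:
j = -3/14 (j = 3/(-4 + (-5 - 5)) = 3/(-4 - 10) = 3/(-14) = 3*(-1/14) = -3/14 ≈ -0.21429)
F(S, V) = -3 (F(S, V) = (-4 + 4)*S - 3 = 0*S - 3 = 0 - 3 = -3)
(-6*j)*F(3, -1) - 1*(-189) = -6*(-3/14)*(-3) - 1*(-189) = (9/7)*(-3) + 189 = -27/7 + 189 = 1296/7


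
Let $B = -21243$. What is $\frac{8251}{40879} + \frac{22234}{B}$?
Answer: $- \frac{733627693}{868392597} \approx -0.84481$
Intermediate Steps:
$\frac{8251}{40879} + \frac{22234}{B} = \frac{8251}{40879} + \frac{22234}{-21243} = 8251 \cdot \frac{1}{40879} + 22234 \left(- \frac{1}{21243}\right) = \frac{8251}{40879} - \frac{22234}{21243} = - \frac{733627693}{868392597}$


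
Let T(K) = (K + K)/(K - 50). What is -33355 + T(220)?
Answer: -566991/17 ≈ -33352.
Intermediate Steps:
T(K) = 2*K/(-50 + K) (T(K) = (2*K)/(-50 + K) = 2*K/(-50 + K))
-33355 + T(220) = -33355 + 2*220/(-50 + 220) = -33355 + 2*220/170 = -33355 + 2*220*(1/170) = -33355 + 44/17 = -566991/17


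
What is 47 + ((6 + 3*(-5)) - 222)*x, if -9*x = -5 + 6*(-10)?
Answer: -4864/3 ≈ -1621.3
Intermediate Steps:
x = 65/9 (x = -(-5 + 6*(-10))/9 = -(-5 - 60)/9 = -1/9*(-65) = 65/9 ≈ 7.2222)
47 + ((6 + 3*(-5)) - 222)*x = 47 + ((6 + 3*(-5)) - 222)*(65/9) = 47 + ((6 - 15) - 222)*(65/9) = 47 + (-9 - 222)*(65/9) = 47 - 231*65/9 = 47 - 5005/3 = -4864/3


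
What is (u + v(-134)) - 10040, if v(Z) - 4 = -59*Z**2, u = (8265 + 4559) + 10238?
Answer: -1046378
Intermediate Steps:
u = 23062 (u = 12824 + 10238 = 23062)
v(Z) = 4 - 59*Z**2
(u + v(-134)) - 10040 = (23062 + (4 - 59*(-134)**2)) - 10040 = (23062 + (4 - 59*17956)) - 10040 = (23062 + (4 - 1059404)) - 10040 = (23062 - 1059400) - 10040 = -1036338 - 10040 = -1046378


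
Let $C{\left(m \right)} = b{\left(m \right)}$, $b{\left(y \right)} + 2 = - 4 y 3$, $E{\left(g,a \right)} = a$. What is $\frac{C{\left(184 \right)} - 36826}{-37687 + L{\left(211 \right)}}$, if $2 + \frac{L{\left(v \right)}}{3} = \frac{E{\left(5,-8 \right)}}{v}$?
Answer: $\frac{8236596}{7953247} \approx 1.0356$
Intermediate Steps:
$b{\left(y \right)} = -2 - 12 y$ ($b{\left(y \right)} = -2 + - 4 y 3 = -2 - 12 y$)
$C{\left(m \right)} = -2 - 12 m$
$L{\left(v \right)} = -6 - \frac{24}{v}$ ($L{\left(v \right)} = -6 + 3 \left(- \frac{8}{v}\right) = -6 - \frac{24}{v}$)
$\frac{C{\left(184 \right)} - 36826}{-37687 + L{\left(211 \right)}} = \frac{\left(-2 - 2208\right) - 36826}{-37687 - \left(6 + \frac{24}{211}\right)} = \frac{\left(-2 - 2208\right) - 36826}{-37687 - \frac{1290}{211}} = \frac{-2210 - 36826}{-37687 - \frac{1290}{211}} = - \frac{39036}{-37687 - \frac{1290}{211}} = - \frac{39036}{- \frac{7953247}{211}} = \left(-39036\right) \left(- \frac{211}{7953247}\right) = \frac{8236596}{7953247}$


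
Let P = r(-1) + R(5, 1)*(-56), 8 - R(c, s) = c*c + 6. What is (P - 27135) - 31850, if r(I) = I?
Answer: -57698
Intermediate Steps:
R(c, s) = 2 - c² (R(c, s) = 8 - (c*c + 6) = 8 - (c² + 6) = 8 - (6 + c²) = 8 + (-6 - c²) = 2 - c²)
P = 1287 (P = -1 + (2 - 1*5²)*(-56) = -1 + (2 - 1*25)*(-56) = -1 + (2 - 25)*(-56) = -1 - 23*(-56) = -1 + 1288 = 1287)
(P - 27135) - 31850 = (1287 - 27135) - 31850 = -25848 - 31850 = -57698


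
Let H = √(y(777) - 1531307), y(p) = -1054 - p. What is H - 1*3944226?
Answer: -3944226 + I*√1533138 ≈ -3.9442e+6 + 1238.2*I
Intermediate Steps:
H = I*√1533138 (H = √((-1054 - 1*777) - 1531307) = √((-1054 - 777) - 1531307) = √(-1831 - 1531307) = √(-1533138) = I*√1533138 ≈ 1238.2*I)
H - 1*3944226 = I*√1533138 - 1*3944226 = I*√1533138 - 3944226 = -3944226 + I*√1533138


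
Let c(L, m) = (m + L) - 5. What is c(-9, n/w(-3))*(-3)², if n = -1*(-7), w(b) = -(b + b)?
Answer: -231/2 ≈ -115.50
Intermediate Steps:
w(b) = -2*b
n = 7
c(L, m) = -5 + L + m (c(L, m) = (L + m) - 5 = -5 + L + m)
c(-9, n/w(-3))*(-3)² = (-5 - 9 + 7/((-2*(-3))))*(-3)² = (-5 - 9 + 7/6)*9 = -77/6*9 = -231/2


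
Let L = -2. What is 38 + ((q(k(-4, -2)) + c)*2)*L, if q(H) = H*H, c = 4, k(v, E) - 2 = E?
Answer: 22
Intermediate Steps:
k(v, E) = 2 + E
q(H) = H**2
38 + ((q(k(-4, -2)) + c)*2)*L = 38 + (((2 - 2)**2 + 4)*2)*(-2) = 38 + ((0**2 + 4)*2)*(-2) = 38 + ((0 + 4)*2)*(-2) = 38 + (4*2)*(-2) = 38 + 8*(-2) = 38 - 16 = 22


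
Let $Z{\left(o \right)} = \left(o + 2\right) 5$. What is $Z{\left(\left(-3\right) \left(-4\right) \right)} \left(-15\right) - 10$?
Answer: $-1060$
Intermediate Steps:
$Z{\left(o \right)} = 10 + 5 o$ ($Z{\left(o \right)} = \left(2 + o\right) 5 = 10 + 5 o$)
$Z{\left(\left(-3\right) \left(-4\right) \right)} \left(-15\right) - 10 = \left(10 + 5 \left(\left(-3\right) \left(-4\right)\right)\right) \left(-15\right) - 10 = \left(10 + 5 \cdot 12\right) \left(-15\right) - 10 = \left(10 + 60\right) \left(-15\right) - 10 = 70 \left(-15\right) - 10 = -1050 - 10 = -1060$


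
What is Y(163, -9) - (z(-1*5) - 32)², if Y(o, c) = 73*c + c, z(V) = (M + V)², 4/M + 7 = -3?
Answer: -421291/625 ≈ -674.07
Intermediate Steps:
M = -⅖ (M = 4/(-7 - 3) = 4/(-10) = 4*(-⅒) = -⅖ ≈ -0.40000)
z(V) = (-⅖ + V)²
Y(o, c) = 74*c
Y(163, -9) - (z(-1*5) - 32)² = 74*(-9) - ((-2 + 5*(-1*5))²/25 - 32)² = -666 - ((-2 + 5*(-5))²/25 - 32)² = -666 - ((-2 - 25)²/25 - 32)² = -666 - ((1/25)*(-27)² - 32)² = -666 - ((1/25)*729 - 32)² = -666 - (729/25 - 32)² = -666 - (-71/25)² = -666 - 1*5041/625 = -666 - 5041/625 = -421291/625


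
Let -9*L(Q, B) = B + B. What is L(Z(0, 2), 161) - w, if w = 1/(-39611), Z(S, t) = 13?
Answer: -12754733/356499 ≈ -35.778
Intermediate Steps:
w = -1/39611 ≈ -2.5246e-5
L(Q, B) = -2*B/9 (L(Q, B) = -(B + B)/9 = -2*B/9)
L(Z(0, 2), 161) - w = -2/9*161 - 1*(-1/39611) = -322/9 + 1/39611 = -12754733/356499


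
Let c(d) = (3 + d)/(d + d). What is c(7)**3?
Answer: 125/343 ≈ 0.36443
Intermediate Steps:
c(d) = (3 + d)/(2*d) (c(d) = (3 + d)/((2*d)) = (3 + d)*(1/(2*d)) = (3 + d)/(2*d))
c(7)**3 = ((1/2)*(3 + 7)/7)**3 = ((1/2)*(1/7)*10)**3 = (5/7)**3 = 125/343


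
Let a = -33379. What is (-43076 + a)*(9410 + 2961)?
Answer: -945824805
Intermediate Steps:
(-43076 + a)*(9410 + 2961) = (-43076 - 33379)*(9410 + 2961) = -76455*12371 = -945824805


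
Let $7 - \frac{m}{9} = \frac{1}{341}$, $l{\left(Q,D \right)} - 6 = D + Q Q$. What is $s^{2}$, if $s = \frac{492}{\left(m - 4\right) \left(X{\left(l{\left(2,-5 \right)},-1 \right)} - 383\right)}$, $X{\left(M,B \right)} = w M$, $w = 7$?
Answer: $\frac{195468361}{340110576100} \approx 0.00057472$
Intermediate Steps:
$l{\left(Q,D \right)} = 6 + D + Q^{2}$ ($l{\left(Q,D \right)} = 6 + \left(D + Q Q\right) = 6 + \left(D + Q^{2}\right) = 6 + D + Q^{2}$)
$X{\left(M,B \right)} = 7 M$
$m = \frac{21474}{341}$ ($m = 63 - \frac{9}{341} = \frac{21474}{341} \approx 62.974$)
$s = - \frac{13981}{583190}$ ($s = \frac{492}{\left(\frac{21474}{341} - 4\right) \left(7 \left(6 - 5 + 2^{2}\right) - 383\right)} = \frac{492}{\frac{20110}{341} \left(7 \left(6 - 5 + 4\right) - 383\right)} = \frac{492}{\frac{20110}{341} \left(7 \cdot 5 - 383\right)} = \frac{492}{\frac{20110}{341} \left(35 - 383\right)} = \frac{492}{\frac{20110}{341} \left(-348\right)} = \frac{492}{- \frac{6998280}{341}} = 492 \left(- \frac{341}{6998280}\right) = - \frac{13981}{583190} \approx -0.023973$)
$s^{2} = \left(- \frac{13981}{583190}\right)^{2} = \frac{195468361}{340110576100}$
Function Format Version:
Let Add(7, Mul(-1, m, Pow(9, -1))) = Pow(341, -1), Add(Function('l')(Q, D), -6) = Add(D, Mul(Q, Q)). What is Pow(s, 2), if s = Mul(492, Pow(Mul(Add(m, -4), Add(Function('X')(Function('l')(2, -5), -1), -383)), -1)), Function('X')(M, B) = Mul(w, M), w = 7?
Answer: Rational(195468361, 340110576100) ≈ 0.00057472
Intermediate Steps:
Function('l')(Q, D) = Add(6, D, Pow(Q, 2)) (Function('l')(Q, D) = Add(6, Add(D, Mul(Q, Q))) = Add(6, Add(D, Pow(Q, 2))) = Add(6, D, Pow(Q, 2)))
Function('X')(M, B) = Mul(7, M)
m = Rational(21474, 341) (m = Add(63, Mul(-9, Pow(341, -1))) = Add(63, Mul(-9, Rational(1, 341))) = Add(63, Rational(-9, 341)) = Rational(21474, 341) ≈ 62.974)
s = Rational(-13981, 583190) (s = Mul(492, Pow(Mul(Add(Rational(21474, 341), -4), Add(Mul(7, Add(6, -5, Pow(2, 2))), -383)), -1)) = Mul(492, Pow(Mul(Rational(20110, 341), Add(Mul(7, Add(6, -5, 4)), -383)), -1)) = Mul(492, Pow(Mul(Rational(20110, 341), Add(Mul(7, 5), -383)), -1)) = Mul(492, Pow(Mul(Rational(20110, 341), Add(35, -383)), -1)) = Mul(492, Pow(Mul(Rational(20110, 341), -348), -1)) = Mul(492, Pow(Rational(-6998280, 341), -1)) = Mul(492, Rational(-341, 6998280)) = Rational(-13981, 583190) ≈ -0.023973)
Pow(s, 2) = Pow(Rational(-13981, 583190), 2) = Rational(195468361, 340110576100)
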